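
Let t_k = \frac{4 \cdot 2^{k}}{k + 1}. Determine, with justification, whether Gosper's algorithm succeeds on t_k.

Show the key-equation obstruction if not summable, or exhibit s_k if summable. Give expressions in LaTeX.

No — negative degree bound, so no certificate f.

t_(k+1)/t_k = 2*(k + 1)/(k + 2).
Factor: A=2*k + 2; B=k + 2; C=1.
Need (2*k + 2)·f(k+1) − (k + 1)·f(k) = 1.
From deg A=1, deg B=1, deg C=0: d=-1.
deg f ≤ -1 is impossible — no certificate.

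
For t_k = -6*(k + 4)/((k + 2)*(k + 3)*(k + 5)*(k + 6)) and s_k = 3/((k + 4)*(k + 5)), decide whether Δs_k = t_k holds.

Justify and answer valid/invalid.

s_(k+1) = 3/((k + 5)*(k + 6))
s_(k+1) − s_k = -6/(k**3 + 15*k**2 + 74*k + 120)
(s_(k+1) − s_k) − t_k = 6*(3*k + 10)/(k**5 + 20*k**4 + 155*k**3 + 580*k**2 + 1044*k + 720)

Invalid: residual 6*(3*k + 10)/(k**5 + 20*k**4 + 155*k**3 + 580*k**2 + 1044*k + 720) ≠ 0.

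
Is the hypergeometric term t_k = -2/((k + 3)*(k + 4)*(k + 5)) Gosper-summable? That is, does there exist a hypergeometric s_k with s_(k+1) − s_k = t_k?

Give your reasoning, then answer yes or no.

Compute t_(k+1)/t_k: get (k + 3)/(k + 6).
So A=k + 3 and B=k + 6, with C=1.
Need (k + 3)·f(k+1) − (k + 5)·f(k) = 1.
d = 2 from the (1,1,0) case.
A polynomial solution: f(k) = k*(k + 7)/24.
Get s_k = R·t_k = k*(-k - 7)/(12*(k + 3)*(k + 4)) with R(k) = B(k−1)f(k)/C(k) = k*(k + 5)*(k + 7)/24.
s_(k+1) − s_k = -2/(k**3 + 12*k**2 + 47*k + 60) = t_k.

Yes. s_k = k*(-k - 7)/(12*(k + 3)*(k + 4)).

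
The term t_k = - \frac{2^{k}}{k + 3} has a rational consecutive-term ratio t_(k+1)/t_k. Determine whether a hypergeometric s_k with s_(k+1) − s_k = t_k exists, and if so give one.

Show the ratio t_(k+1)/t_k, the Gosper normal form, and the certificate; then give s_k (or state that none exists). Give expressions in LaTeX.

Step 1: r(k) = 2*(k + 3)/(k + 4).
Gosper form: A/B · C(k+1)/C(k) with A=2*k + 6, B=k + 4, C=1.
Set up (2*k + 6)·f(k+1) − (k + 3)·f(k) − (1) = 0.
From deg A=1, deg B=1, deg C=0: d=-1.
d = -1 < 0 ⇒ no nonzero polynomial f; not summable.

none — t_k is not Gosper-summable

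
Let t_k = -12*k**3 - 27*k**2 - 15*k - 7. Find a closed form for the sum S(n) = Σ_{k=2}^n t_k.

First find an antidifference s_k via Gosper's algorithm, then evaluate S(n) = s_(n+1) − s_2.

S(n) = -3*n**4 - 15*n**3 - 24*n**2 - 19*n + 61

The ratio is (12*k**3 + 63*k**2 + 105*k + 61)/(12*k**3 + 27*k**2 + 15*k + 7).
So A=1 and B=1, with C=k**3 + 9*k**2/4 + 5*k/4 + 7/12.
f must satisfy (1)·f(k+1) − (1)·f(k) = k**3 + 9*k**2/4 + 5*k/4 + 7/12.
d = 4 from the (0,0,3) case.
Coefficient equations give f(k) = k*(3*k**3 + 3*k**2 - 3*k + 4)/12.
Then R = B(k−1)f/C = k*(3*k**3 + 3*k**2 - 3*k + 4)/(12*k**3 + 27*k**2 + 15*k + 7), so s_k = R(k)·t_k = k*(-3*k**3 - 3*k**2 + 3*k - 4).
Check: Δs_k = -12*k**3 - 27*k**2 - 15*k - 7. ✓
s_(n+1) = -3*n**4 - 15*n**3 - 24*n**2 - 19*n - 7 and s_(2) = -68, so S(n) = -3*n**4 - 15*n**3 - 24*n**2 - 19*n + 61.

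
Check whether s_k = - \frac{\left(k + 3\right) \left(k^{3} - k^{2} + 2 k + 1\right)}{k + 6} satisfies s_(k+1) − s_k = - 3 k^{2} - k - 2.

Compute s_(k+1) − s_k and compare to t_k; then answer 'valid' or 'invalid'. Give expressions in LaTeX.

s_(k+1) = -(k + 4)*(2*k + (k + 1)**3 - (k + 1)**2 + 3)/(k + 7)
s_(k+1) − s_k = (-3*k**4 - 34*k**3 - 81*k**2 - 50*k - 51)/(k**2 + 13*k + 42)
(s_(k+1) − s_k) − t_k = 3*(2*k**3 + 20*k**2 + 6*k + 11)/(k**2 + 13*k + 42)

Invalid: residual \frac{3 \left(2 k^{3} + 20 k^{2} + 6 k + 11\right)}{k^{2} + 13 k + 42} ≠ 0.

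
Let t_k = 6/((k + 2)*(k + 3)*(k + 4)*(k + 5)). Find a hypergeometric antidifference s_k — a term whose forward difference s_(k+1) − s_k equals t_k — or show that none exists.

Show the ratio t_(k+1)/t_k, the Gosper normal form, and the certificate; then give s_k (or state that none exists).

s_k = k*(k**2 + 9*k + 26)/(12*(k + 2)*(k + 3)*(k + 4))

The ratio is (k + 2)/(k + 6).
Factor: A=k + 2; B=k + 6; C=1.
Need (k + 2)·f(k+1) − (k + 5)·f(k) = 1.
Bound: deg f ≤ 3.
Coefficient equations give f(k) = k*(k**2 + 9*k + 26)/72.
Certificate R = B(k−1)f/C = k*(k + 5)*(k**2 + 9*k + 26)/72 gives s_k = k*(k**2 + 9*k + 26)/(12*(k + 2)*(k + 3)*(k + 4)).
Δs = 6/(k**4 + 14*k**3 + 71*k**2 + 154*k + 120), as required.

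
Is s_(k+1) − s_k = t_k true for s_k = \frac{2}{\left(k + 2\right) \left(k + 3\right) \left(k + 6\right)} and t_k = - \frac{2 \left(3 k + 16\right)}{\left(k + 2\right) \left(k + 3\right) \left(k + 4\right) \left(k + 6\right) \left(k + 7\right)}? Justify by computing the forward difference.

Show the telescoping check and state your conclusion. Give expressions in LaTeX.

valid; difference matches t_k

s_(k+1) = 2/((k + 3)*(k + 4)*(k + 7))
s_(k+1) − s_k = 2*(-3*k - 16)/(k**5 + 22*k**4 + 185*k**3 + 740*k**2 + 1404*k + 1008)
(s_(k+1) − s_k) − t_k = 0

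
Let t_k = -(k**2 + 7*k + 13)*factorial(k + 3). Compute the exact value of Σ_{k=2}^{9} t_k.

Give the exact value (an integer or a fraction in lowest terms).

Compute t_(k+1)/t_k: get (k + 4)*(7*k + (k + 1)**2 + 20)/(k**2 + 7*k + 13).
Normal form (A,B,C) = (k + 4, 1, k**2 + 7*k + 13).
f must satisfy (k + 4)·f(k+1) − (1)·f(k) = k**2 + 7*k + 13.
d = 1 from the (1,0,2) case.
Coefficient equations give f(k) = k + 3.
So s_k = (B(k−1)f/C)·t_k = ((k + 3)/(k**2 + 7*k + 13))·t_k = -(k + 3)*factorial(k + 3).
Verify: -(k**2 + 7*k + 13)*factorial(k + 3) matches t_k.
Sum = s_(10) − s_(2); s_(10) = -80951270400, s_(2) = -600 ⇒ -80951269800.

Σ = -80951269800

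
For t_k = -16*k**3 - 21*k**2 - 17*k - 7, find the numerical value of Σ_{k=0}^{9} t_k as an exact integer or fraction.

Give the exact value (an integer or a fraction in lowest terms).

Compute t_(k+1)/t_k: get (16*k**3 + 69*k**2 + 107*k + 61)/(16*k**3 + 21*k**2 + 17*k + 7).
Factor: A=1; B=1; C=k**3 + 21*k**2/16 + 17*k/16 + 7/16.
Need (1)·f(k+1) − (1)·f(k) = k**3 + 21*k**2/16 + 17*k/16 + 7/16.
From deg A=0, deg B=0, deg C=3: d=4.
A polynomial solution: f(k) = k*(4*k**3 - k**2 + 2*k + 2)/16.
R(k) = B(k−1)·f(k)/C(k) = k*(4*k**3 - k**2 + 2*k + 2)/(16*k**3 + 21*k**2 + 17*k + 7); s_k = R·t_k = k*(-4*k**3 + k**2 - 2*k - 2).
Δs = -16*k**3 - 21*k**2 - 17*k - 7, as required.
Σ_(k=0)^(9) t_k = s_(10) − s_(0) = -39220 − (0) = -39220.

Σ = -39220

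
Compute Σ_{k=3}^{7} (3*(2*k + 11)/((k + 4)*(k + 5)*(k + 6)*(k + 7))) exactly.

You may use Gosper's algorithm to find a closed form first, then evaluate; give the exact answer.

Σ = 5/168

Compute t_(k+1)/t_k: get (k + 4)*(2*k + 13)/((k + 8)*(2*k + 11)).
Factor: A=k + 4; B=k + 8; C=k + 11/2.
f must satisfy (k + 4)·f(k+1) − (k + 7)·f(k) = k + 11/2.
deg f ≤ 3 (via 1,1,1).
Solving with deg f ≤ 3: f(k) = k*(k + 5)*(k + 10)/48.
Then R = B(k−1)f/C = k*(k + 5)*(k + 7)*(k + 10)/(24*(2*k + 11)), so s_k = R(k)·t_k = k*(k + 10)/(8*(k**2 + 10*k + 24)).
Verify: 3*(2*k + 11)/(k**4 + 22*k**3 + 179*k**2 + 638*k + 840) matches t_k.
Σ_(k=3)^(7) t_k = s_(8) − s_(3) = 3/28 − (13/168) = 5/168.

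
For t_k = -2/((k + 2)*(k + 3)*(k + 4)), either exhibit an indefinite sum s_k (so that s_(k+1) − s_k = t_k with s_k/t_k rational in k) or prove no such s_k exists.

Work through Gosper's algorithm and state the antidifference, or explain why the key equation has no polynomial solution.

s_k = k*(-k - 5)/(6*(k + 2)*(k + 3))

Compute t_(k+1)/t_k: get (k + 2)/(k + 5).
So A=k + 2 and B=k + 5, with C=1.
Set up (k + 2)·f(k+1) − (k + 4)·f(k) − (1) = 0.
d = 2 from the (1,1,0) case.
Solving with deg f ≤ 2: f(k) = k*(k + 5)/12.
Get s_k = R·t_k = k*(-k - 5)/(6*(k + 2)*(k + 3)) with R(k) = B(k−1)f(k)/C(k) = k*(k + 4)*(k + 5)/12.
Check: Δs_k = -2/(k**3 + 9*k**2 + 26*k + 24). ✓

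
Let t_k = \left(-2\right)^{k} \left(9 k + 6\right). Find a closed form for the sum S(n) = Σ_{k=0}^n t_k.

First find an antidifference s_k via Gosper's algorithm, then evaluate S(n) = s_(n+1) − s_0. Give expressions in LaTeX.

S(n) = 6 \left(-2\right)^{n} \left(n + 1\right)

r(k) = 2*(-3*k - 5)/(3*k + 2) after simplifying.
Gosper form: A/B · C(k+1)/C(k) with A=-2, B=1, C=k + 2/3.
Solve (-2)·f(k+1) − (1)·f(k) = k + 2/3.
Degrees (0,0,1) ⇒ d ≤ 1.
Solving with deg f ≤ 1: f(k) = -k/3.
Then R = B(k−1)f/C = -k/(3*k + 2), so s_k = R(k)·t_k = -3*(-2)**k*k.
Δs = (-2)**k*(9*k + 6), as required.
Σ_(k=0)^n t_k = s_(n+1) − s_(0) = (6*(-2)**n*(n + 1)) − (0), i.e. 6*(-2)**n*(n + 1).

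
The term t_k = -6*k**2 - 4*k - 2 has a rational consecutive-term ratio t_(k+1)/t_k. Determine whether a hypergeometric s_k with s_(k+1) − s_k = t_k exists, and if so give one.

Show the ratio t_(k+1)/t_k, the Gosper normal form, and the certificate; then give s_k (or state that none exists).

Step 1: r(k) = (3*k**2 + 8*k + 6)/(3*k**2 + 2*k + 1).
So A=1 and B=1, with C=k**2 + 2*k/3 + 1/3.
Solve (1)·f(k+1) − (1)·f(k) = k**2 + 2*k/3 + 1/3.
d = 3 from the (0,0,2) case.
Solving with deg f ≤ 3: f(k) = k*(2*k**2 - k + 1)/6.
Get s_k = R·t_k = k*(-2*k**2 + k - 1) with R(k) = B(k−1)f(k)/C(k) = k*(2*k**2 - k + 1)/(2*(3*k**2 + 2*k + 1)).
Δs = -6*k**2 - 4*k - 2, as required.

s_k = k*(-2*k**2 + k - 1)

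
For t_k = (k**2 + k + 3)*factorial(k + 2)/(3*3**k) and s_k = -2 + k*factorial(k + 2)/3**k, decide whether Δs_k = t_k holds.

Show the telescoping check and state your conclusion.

s_(k+1) = 3**(-k - 1)*(k + 1)*factorial(k + 3) - 2
s_(k+1) − s_k = (k**2 + k + 3)*factorial(k + 2)/(3*3**k)
(s_(k+1) − s_k) − t_k = 0

valid; difference matches t_k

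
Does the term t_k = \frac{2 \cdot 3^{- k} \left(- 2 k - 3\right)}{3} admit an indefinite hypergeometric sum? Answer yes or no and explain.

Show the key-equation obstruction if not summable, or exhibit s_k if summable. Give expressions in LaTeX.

Yes. s_k = 2 \cdot 3^{- k} \left(k + 2\right).

Step 1: r(k) = (2*k + 5)/(3*(2*k + 3)).
Factor: A=1/3; B=1; C=k + 3/2.
Key eq: (1/3)·f(k+1) = (1)·f(k) + (k + 3/2).
Degrees (0,0,1) ⇒ d ≤ 1.
Solve for f: f(k) = -3*(k + 2)/2 (degree 1 ≤ 1).
Get s_k = R·t_k = 2*(k + 2)/3**k with R(k) = B(k−1)f(k)/C(k) = -3*(k + 2)/(2*k + 3).
Check: Δs_k = 2*(-2*k - 3)/(3*3**k). ✓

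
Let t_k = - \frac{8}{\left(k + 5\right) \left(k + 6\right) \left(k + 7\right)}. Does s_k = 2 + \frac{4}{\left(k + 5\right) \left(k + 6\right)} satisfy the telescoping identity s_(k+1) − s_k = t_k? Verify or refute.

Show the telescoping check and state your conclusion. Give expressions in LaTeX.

s_(k+1) = 2 + 4/((k + 6)*(k + 7))
s_(k+1) − s_k = -8/(k**3 + 18*k**2 + 107*k + 210)
(s_(k+1) − s_k) − t_k = 0

Valid: the claim telescopes to t_k.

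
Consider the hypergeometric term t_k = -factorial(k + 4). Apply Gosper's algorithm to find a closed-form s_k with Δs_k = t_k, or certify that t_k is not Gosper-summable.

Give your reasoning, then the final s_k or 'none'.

r(k) = k + 5 after simplifying.
So A=k + 5 and B=1, with C=1.
Set up (k + 5)·f(k+1) − (1)·f(k) − (1) = 0.
deg f ≤ -1 (via 1,0,0).
Bound -1 < 0, so the key equation has no polynomial solution.

none (Gosper's algorithm certifies no s_k)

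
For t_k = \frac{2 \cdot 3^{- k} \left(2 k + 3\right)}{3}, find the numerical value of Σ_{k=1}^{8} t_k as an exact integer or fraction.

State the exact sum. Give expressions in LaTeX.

The ratio is (2*k + 5)/(3*(2*k + 3)).
Factor: A=1/3; B=1; C=k + 3/2.
f must satisfy (1/3)·f(k+1) − (1)·f(k) = k + 3/2.
deg f ≤ 1 (via 0,0,1).
A polynomial solution: f(k) = -3*(k + 2)/2.
Get s_k = R·t_k = 2*(-k - 2)/3**k with R(k) = B(k−1)f(k)/C(k) = -3*(k + 2)/(2*k + 3).
Verify: 2*(2*k + 3)/(3*3**k) matches t_k.
Evaluate s at k=9 and k=1: -22/19683 and -2; difference 39344/19683.

Σ = 39344/19683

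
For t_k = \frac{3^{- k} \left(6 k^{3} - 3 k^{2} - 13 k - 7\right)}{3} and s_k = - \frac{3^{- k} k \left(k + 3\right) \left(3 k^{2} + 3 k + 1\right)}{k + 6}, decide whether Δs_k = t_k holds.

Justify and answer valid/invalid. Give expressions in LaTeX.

s_(k+1) = -(k + 1)*(k + 4)*(3*k + 3*(k + 1)**2 + 4)/(3*3**k*(k + 7))
s_(k+1) − s_k = (6*k**5 + 57*k**4 + 74*k**3 - 236*k**2 - 391*k - 168)/(3*3**k*(k**2 + 13*k + 42))
(s_(k+1) − s_k) − t_k = 2*(-3*k**4 - 21*k**3 + 11*k**2 + 41*k + 21)/(3**k*(k**2 + 13*k + 42))

Invalid: residual \frac{2 \cdot 3^{- k} \left(- 3 k^{4} - 21 k^{3} + 11 k^{2} + 41 k + 21\right)}{k^{2} + 13 k + 42} ≠ 0.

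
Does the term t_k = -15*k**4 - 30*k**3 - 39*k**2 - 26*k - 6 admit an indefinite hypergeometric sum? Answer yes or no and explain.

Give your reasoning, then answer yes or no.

Yes. s_k = k*(-3*k**4 - 3*k**2 - k + 1).

The ratio is (15*k**4 + 90*k**3 + 219*k**2 + 254*k + 116)/(15*k**4 + 30*k**3 + 39*k**2 + 26*k + 6).
Normal form (A,B,C) = (1, 1, k**4 + 2*k**3 + 13*k**2/5 + 26*k/15 + 2/5).
f must satisfy (1)·f(k+1) − (1)·f(k) = k**4 + 2*k**3 + 13*k**2/5 + 26*k/15 + 2/5.
Degrees (0,0,4) ⇒ d ≤ 5.
A polynomial solution: f(k) = k*(3*k**4 + 3*k**2 + k - 1)/15.
Then R = B(k−1)f/C = k*(3*k**4 + 3*k**2 + k - 1)/(15*k**4 + 30*k**3 + 39*k**2 + 26*k + 6), so s_k = R(k)·t_k = k*(-3*k**4 - 3*k**2 - k + 1).
Check: Δs_k = -15*k**4 - 30*k**3 - 39*k**2 - 26*k - 6. ✓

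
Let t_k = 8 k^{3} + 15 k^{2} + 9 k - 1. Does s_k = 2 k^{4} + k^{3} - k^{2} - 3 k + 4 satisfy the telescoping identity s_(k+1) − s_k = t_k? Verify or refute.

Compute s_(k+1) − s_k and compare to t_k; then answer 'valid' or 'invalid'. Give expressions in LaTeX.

valid; difference matches t_k

s_(k+1) = 2*k**4 + 9*k**3 + 14*k**2 + 6*k + 3
s_(k+1) − s_k = 8*k**3 + 15*k**2 + 9*k - 1
(s_(k+1) − s_k) − t_k = 0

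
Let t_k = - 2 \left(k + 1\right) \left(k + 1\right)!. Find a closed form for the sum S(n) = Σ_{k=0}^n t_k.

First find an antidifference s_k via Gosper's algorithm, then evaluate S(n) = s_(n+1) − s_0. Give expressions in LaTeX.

t_(k+1)/t_k = (k + 2)**2/(k + 1).
Gosper form: A/B · C(k+1)/C(k) with A=k + 2, B=1, C=k + 1.
Solve (k + 2)·f(k+1) − (1)·f(k) = k + 1.
d = 0 from the (1,0,1) case.
Solve for f: f(k) = 1 (degree 0 ≤ 0).
Get s_k = R·t_k = -2*factorial(k + 1) with R(k) = B(k−1)f(k)/C(k) = 1/(k + 1).
Verify: -2*(k + 1)*factorial(k + 1) matches t_k.
Evaluate: s_(n+1) = -2*factorial(n + 2); subtract s_(0) = -2 ⇒ S(n) = 2 - 2*factorial(n + 2).

S(n) = 2 - 2 \left(n + 2\right)!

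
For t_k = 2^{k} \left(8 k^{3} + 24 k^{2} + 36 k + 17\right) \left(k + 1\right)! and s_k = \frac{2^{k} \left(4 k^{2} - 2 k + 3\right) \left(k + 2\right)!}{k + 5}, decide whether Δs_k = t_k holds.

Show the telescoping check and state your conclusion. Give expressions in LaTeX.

s_(k+1) = 2**(k + 1)*(4*k**2 + 6*k + 5)*factorial(k + 3)/(k + 6)
s_(k+1) − s_k = 2**k*(8*k**4 + 72*k**3 + 204*k**2 + 269*k + 132)*factorial(k + 2)/((k + 5)*(k + 6))
(s_(k+1) − s_k) − t_k = -3*2**k*(8*k**4 + 64*k**3 + 152*k**2 + 199*k + 82)*factorial(k + 1)/((k + 5)*(k + 6))

Invalid: residual - \frac{3 \cdot 2^{k} \left(8 k^{4} + 64 k^{3} + 152 k^{2} + 199 k + 82\right) \left(k + 1\right)!}{\left(k + 5\right) \left(k + 6\right)} ≠ 0.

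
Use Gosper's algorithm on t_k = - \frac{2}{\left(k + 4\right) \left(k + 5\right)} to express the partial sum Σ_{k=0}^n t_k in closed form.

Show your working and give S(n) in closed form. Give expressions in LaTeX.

Ratio r(k) = (k + 4)/(k + 6).
Take A(k)=k + 4, B(k)=k + 6, C(k)=1.
Solve (k + 4)·f(k+1) − (k + 5)·f(k) = 1.
From deg A=1, deg B=1, deg C=0: d=1.
Solving with deg f ≤ 1: f(k) = k/4.
Certificate R = B(k−1)f/C = k*(k + 5)/4 gives s_k = -k/(2*k + 8).
Δs = -2/(k**2 + 9*k + 20), as required.
Evaluate: s_(n+1) = (-n - 1)/(2*(n + 5)); subtract s_(0) = 0 ⇒ S(n) = (-n - 1)/(2*(n + 5)).

S(n) = \frac{- n - 1}{2 \left(n + 5\right)}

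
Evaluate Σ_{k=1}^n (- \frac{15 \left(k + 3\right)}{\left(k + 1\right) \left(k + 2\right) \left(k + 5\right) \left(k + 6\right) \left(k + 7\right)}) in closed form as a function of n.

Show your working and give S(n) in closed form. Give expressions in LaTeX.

t_(k+1)/t_k = (k + 1)*(k + 4)*(k + 5)/((k + 3)**2*(k + 8)).
Take A(k)=k + 1, B(k)=k + 8, C(k)=k**3 + 10*k**2 + 33*k + 36.
f must satisfy (k + 1)·f(k+1) − (k + 7)·f(k) = k**3 + 10*k**2 + 33*k + 36.
d = 6 from the (1,1,3) case.
A polynomial solution: f(k) = k*(k + 2)*(k + 3)*(k + 4)*(k**2 + 12*k + 41)/90.
Then R = B(k−1)f/C = k*(k + 2)*(k + 7)*(k**2 + 12*k + 41)/(90*(k + 3)), so s_k = R(k)·t_k = k*(-k**2 - 12*k - 41)/(6*(k**3 + 12*k**2 + 41*k + 30)).
Δs = 15*(-k - 3)/(k**5 + 21*k**4 + 163*k**3 + 567*k**2 + 844*k + 420), as required.
Evaluate: s_(n+1) = (-n**3 - 15*n**2 - 68*n - 54)/(6*(n**3 + 15*n**2 + 68*n + 84)); subtract s_(1) = -3/28 ⇒ S(n) = 5*n*(-n**2 - 15*n - 68)/(84*(n**3 + 15*n**2 + 68*n + 84)).

S(n) = \frac{5 n \left(- n^{2} - 15 n - 68\right)}{84 \left(n^{3} + 15 n^{2} + 68 n + 84\right)}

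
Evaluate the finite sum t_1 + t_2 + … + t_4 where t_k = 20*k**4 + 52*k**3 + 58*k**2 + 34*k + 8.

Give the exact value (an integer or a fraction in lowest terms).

Ratio r(k) = (10*k**4 + 66*k**3 + 167*k**2 + 193*k + 86)/(10*k**4 + 26*k**3 + 29*k**2 + 17*k + 4).
Gosper form: A/B · C(k+1)/C(k) with A=1, B=1, C=k**4 + 13*k**3/5 + 29*k**2/10 + 17*k/10 + 2/5.
Key eq: (1)·f(k+1) = (1)·f(k) + (k**4 + 13*k**3/5 + 29*k**2/10 + 17*k/10 + 2/5).
From deg A=0, deg B=0, deg C=4: d=5.
A polynomial solution: f(k) = k**2*(k + 1)*(4*k**2 - k + 1)/20.
R(k) = B(k−1)·f(k)/C(k) = k**2*(4*k**2 - k + 1)/(2*(10*k**3 + 16*k**2 + 13*k + 4)); s_k = R·t_k = 4*k**5 + 3*k**4 + k**2.
Δs = 20*k**4 + 52*k**3 + 58*k**2 + 34*k + 8, as required.
Σ_(k=1)^(4) t_k = s_(5) − s_(1) = 14400 − (8) = 14392.

Σ = 14392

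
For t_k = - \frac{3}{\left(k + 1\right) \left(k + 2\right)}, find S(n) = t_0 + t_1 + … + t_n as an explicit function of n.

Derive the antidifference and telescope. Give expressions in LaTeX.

S(n) = \frac{3 \left(- n - 1\right)}{n + 2}

Ratio r(k) = (k + 1)/(k + 3).
So A=k + 1 and B=k + 3, with C=1.
Solve (k + 1)·f(k+1) − (k + 2)·f(k) = 1.
deg f ≤ 1 (via 1,1,0).
A polynomial solution: f(k) = k.
R(k) = B(k−1)·f(k)/C(k) = k*(k + 2); s_k = R·t_k = -3*k/(k + 1).
Check: Δs_k = -3/(k**2 + 3*k + 2). ✓
s_(n+1) = 3*(-n - 1)/(n + 2) and s_(0) = 0, so S(n) = 3*(-n - 1)/(n + 2).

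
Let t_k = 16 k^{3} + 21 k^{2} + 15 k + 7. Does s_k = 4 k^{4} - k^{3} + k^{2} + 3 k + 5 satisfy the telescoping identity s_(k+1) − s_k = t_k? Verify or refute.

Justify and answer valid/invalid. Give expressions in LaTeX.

valid (s_(k+1) − s_k reduces to t_k)

s_(k+1) = 4*k**4 + 15*k**3 + 22*k**2 + 18*k + 12
s_(k+1) − s_k = 16*k**3 + 21*k**2 + 15*k + 7
(s_(k+1) − s_k) − t_k = 0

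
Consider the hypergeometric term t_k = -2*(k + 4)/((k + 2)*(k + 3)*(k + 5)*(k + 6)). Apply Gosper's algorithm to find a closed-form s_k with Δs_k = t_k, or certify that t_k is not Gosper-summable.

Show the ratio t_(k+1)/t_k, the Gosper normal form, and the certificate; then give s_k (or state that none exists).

s_k = k*(-k - 7)/(10*(k**2 + 7*k + 10))

The ratio is (k + 2)*(k + 5)**2/((k + 4)**2*(k + 7)).
Take A(k)=k + 2, B(k)=k + 7, C(k)=k**2 + 8*k + 16.
f must satisfy (k + 2)·f(k+1) − (k + 6)·f(k) = k**2 + 8*k + 16.
Degrees (1,1,2) ⇒ d ≤ 4.
Coefficient equations give f(k) = k*(k + 3)*(k + 4)*(k + 7)/20.
Get s_k = R·t_k = k*(-k - 7)/(10*(k**2 + 7*k + 10)) with R(k) = B(k−1)f(k)/C(k) = k*(k + 3)*(k + 6)*(k + 7)/(20*(k + 4)).
s_(k+1) − s_k = 2*(-k - 4)/(k**4 + 16*k**3 + 91*k**2 + 216*k + 180) = t_k.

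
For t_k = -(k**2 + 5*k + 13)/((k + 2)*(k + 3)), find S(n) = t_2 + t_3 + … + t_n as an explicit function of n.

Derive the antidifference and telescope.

Compute t_(k+1)/t_k: get (k + 2)*(5*k + (k + 1)**2 + 18)/((k + 4)*(k**2 + 5*k + 13)).
Gosper form: A/B · C(k+1)/C(k) with A=k + 2, B=k + 4, C=k**2 + 5*k + 13.
Need (k + 2)·f(k+1) − (k + 3)·f(k) = k**2 + 5*k + 13.
deg f ≤ 2 (via 1,1,2).
A polynomial solution: f(k) = k*(2*k + 11)/2.
Then R = B(k−1)f/C = k*(k + 3)*(2*k + 11)/(2*(k**2 + 5*k + 13)), so s_k = R(k)·t_k = k*(-2*k - 11)/(2*(k + 2)).
Verify: (-k**2 - 5*k - 13)/(k**2 + 5*k + 6) matches t_k.
Telescope: S(n) = s_(n+1) − s_(2) = (-2*n**2 - 15*n - 13)/(2*(n + 3)) − (-15/4) = (-4*n**2 - 15*n + 19)/(4*(n + 3)).

S(n) = (-4*n**2 - 15*n + 19)/(4*(n + 3))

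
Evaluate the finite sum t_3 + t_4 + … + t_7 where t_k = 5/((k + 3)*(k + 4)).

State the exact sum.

Σ = 25/66

Compute t_(k+1)/t_k: get (k + 3)/(k + 5).
So A=k + 3 and B=k + 5, with C=1.
f must satisfy (k + 3)·f(k+1) − (k + 4)·f(k) = 1.
d = 1 from the (1,1,0) case.
Coefficient equations give f(k) = k/3.
Then R = B(k−1)f/C = k*(k + 4)/3, so s_k = R(k)·t_k = 5*k/(3*(k + 3)).
Verify: 5/(k**2 + 7*k + 12) matches t_k.
Evaluate s at k=8 and k=3: 40/33 and 5/6; difference 25/66.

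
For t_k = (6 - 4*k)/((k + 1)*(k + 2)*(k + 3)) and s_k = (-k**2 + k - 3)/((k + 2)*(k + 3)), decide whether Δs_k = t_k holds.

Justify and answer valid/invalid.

Invalid: residual 2*(-k**2 + 5*k - 9)/(k**4 + 10*k**3 + 35*k**2 + 50*k + 24) ≠ 0.

s_(k+1) = (k - (k + 1)**2 - 2)/((k + 3)*(k + 4))
s_(k+1) − s_k = 6*(1 - k)/(k**3 + 9*k**2 + 26*k + 24)
(s_(k+1) − s_k) − t_k = 2*(-k**2 + 5*k - 9)/(k**4 + 10*k**3 + 35*k**2 + 50*k + 24)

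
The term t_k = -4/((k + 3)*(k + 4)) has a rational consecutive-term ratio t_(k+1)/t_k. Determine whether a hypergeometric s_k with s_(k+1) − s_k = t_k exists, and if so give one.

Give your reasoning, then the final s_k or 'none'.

s_k = -4*k/(3*k + 9)

Step 1: r(k) = (k + 3)/(k + 5).
Normal form (A,B,C) = (k + 3, k + 5, 1).
f must satisfy (k + 3)·f(k+1) − (k + 4)·f(k) = 1.
Bound: deg f ≤ 1.
A polynomial solution: f(k) = k/3.
Then R = B(k−1)f/C = k*(k + 4)/3, so s_k = R(k)·t_k = -4*k/(3*k + 9).
Verify: -4/(k**2 + 7*k + 12) matches t_k.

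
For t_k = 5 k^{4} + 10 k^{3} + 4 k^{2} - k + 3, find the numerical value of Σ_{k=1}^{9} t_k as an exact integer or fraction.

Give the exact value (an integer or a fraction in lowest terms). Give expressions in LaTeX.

Σ = 98037

t_(k+1)/t_k = (5*k**4 + 30*k**3 + 64*k**2 + 57*k + 21)/(5*k**4 + 10*k**3 + 4*k**2 - k + 3).
Normal form (A,B,C) = (1, 1, k**4 + 2*k**3 + 4*k**2/5 - k/5 + 3/5).
f must satisfy (1)·f(k+1) − (1)·f(k) = k**4 + 2*k**3 + 4*k**2/5 - k/5 + 3/5.
Bound: deg f ≤ 5.
A polynomial solution: f(k) = k*(k**4 - 2*k**2 + 4)/5.
R(k) = B(k−1)·f(k)/C(k) = k*(k**4 - 2*k**2 + 4)/(5*k**4 + 10*k**3 + 4*k**2 - k + 3); s_k = R·t_k = k*(k**4 - 2*k**2 + 4).
Check: Δs_k = 5*k**4 + 10*k**3 + 4*k**2 - k + 3. ✓
Σ_(k=1)^(9) t_k = s_(10) − s_(1) = 98040 − (3) = 98037.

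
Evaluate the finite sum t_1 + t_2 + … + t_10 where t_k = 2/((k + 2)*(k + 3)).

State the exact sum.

Ratio r(k) = (k + 2)/(k + 4).
Normal form (A,B,C) = (k + 2, k + 4, 1).
Key eq: (k + 2)·f(k+1) = (k + 3)·f(k) + (1).
Bound: deg f ≤ 1.
Solve for f: f(k) = k/2 (degree 1 ≤ 1).
Certificate R = B(k−1)f/C = k*(k + 3)/2 gives s_k = k/(k + 2).
Check: Δs_k = 2/(k**2 + 5*k + 6). ✓
Sum = s_(11) − s_(1); s_(11) = 11/13, s_(1) = 1/3 ⇒ 20/39.

Σ = 20/39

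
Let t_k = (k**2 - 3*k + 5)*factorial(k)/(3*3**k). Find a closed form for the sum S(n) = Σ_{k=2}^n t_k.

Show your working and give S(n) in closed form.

The ratio is (k**3 + 2*k + 3)/(3*(k**2 - 3*k + 5)).
Factor: A=k/3 + 1/3; B=1; C=k**2 - 3*k + 5.
Need (k/3 + 1/3)·f(k+1) − (1)·f(k) = k**2 - 3*k + 5.
Bound: deg f ≤ 1.
Match coefficients ⇒ f(k) = 3*(k - 2).
Then R = B(k−1)f/C = 3*(k - 2)/(k**2 - 3*k + 5), so s_k = R(k)·t_k = (k - 2)*factorial(k)/3**k.
Δs = (k**2 - 3*k + 5)*factorial(k)/(3*3**k), as required.
Σ_(k=2)^n t_k = s_(n+1) − s_(2) = (3**(-n - 1)*(n - 1)*factorial(n + 1)) − (0), i.e. 3**(-n - 1)*(n - 1)*factorial(n + 1).

S(n) = 3**(-n - 1)*(n - 1)*factorial(n + 1)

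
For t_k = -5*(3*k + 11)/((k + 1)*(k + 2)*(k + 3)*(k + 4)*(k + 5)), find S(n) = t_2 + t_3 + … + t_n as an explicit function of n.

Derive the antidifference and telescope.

The ratio is (k + 1)*(3*k + 14)/((k + 6)*(3*k + 11)).
Gosper form: A/B · C(k+1)/C(k) with A=k + 1, B=k + 6, C=k + 11/3.
f must satisfy (k + 1)·f(k+1) − (k + 5)·f(k) = k + 11/3.
Degrees (1,1,1) ⇒ d ≤ 4.
A polynomial solution: f(k) = k*(k + 3)*(k**2 + 7*k + 14)/24.
Certificate R = B(k−1)f/C = k*(k + 3)*(k + 5)*(k**2 + 7*k + 14)/(8*(3*k + 11)) gives s_k = 5*k*(-k**2 - 7*k - 14)/(8*(k**3 + 7*k**2 + 14*k + 8)).
Δs = 5*(-3*k - 11)/(k**5 + 15*k**4 + 85*k**3 + 225*k**2 + 274*k + 120), as required.
Σ_(k=2)^n t_k = s_(n+1) − s_(2) = (5*(-n**3 - 10*n**2 - 31*n - 22)/(8*(n**3 + 10*n**2 + 31*n + 30))) − (-5/9), i.e. 5*(-n**3 - 10*n**2 - 31*n + 42)/(72*(n**3 + 10*n**2 + 31*n + 30)).

S(n) = 5*(-n**3 - 10*n**2 - 31*n + 42)/(72*(n**3 + 10*n**2 + 31*n + 30))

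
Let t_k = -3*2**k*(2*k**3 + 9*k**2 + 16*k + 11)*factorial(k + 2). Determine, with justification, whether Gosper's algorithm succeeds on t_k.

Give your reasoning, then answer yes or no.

Yes. s_k = -3*2**k*(k**2 + 1)*factorial(k + 2).

Compute t_(k+1)/t_k: get 2*(2*k**4 + 21*k**3 + 85*k**2 + 158*k + 114)/(2*k**3 + 9*k**2 + 16*k + 11).
Normal form (A,B,C) = (2*k + 6, 1, k**3 + 9*k**2/2 + 8*k + 11/2).
Solve (2*k + 6)·f(k+1) − (1)·f(k) = k**3 + 9*k**2/2 + 8*k + 11/2.
From deg A=1, deg B=0, deg C=3: d=2.
Match coefficients ⇒ f(k) = (k**2 + 1)/2.
R(k) = B(k−1)·f(k)/C(k) = (k**2 + 1)/(2*k**3 + 9*k**2 + 16*k + 11); s_k = R·t_k = -3*2**k*(k**2 + 1)*factorial(k + 2).
s_(k+1) − s_k = -3*2**k*(2*k**3 + 9*k**2 + 16*k + 11)*factorial(k + 2) = t_k.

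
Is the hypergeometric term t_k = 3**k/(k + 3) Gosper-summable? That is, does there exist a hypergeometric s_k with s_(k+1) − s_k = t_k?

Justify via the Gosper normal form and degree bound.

t_(k+1)/t_k = 3*(k + 3)/(k + 4).
Factor: A=3*k + 9; B=k + 4; C=1.
f must satisfy (3*k + 9)·f(k+1) − (k + 3)·f(k) = 1.
deg f ≤ -1 (via 1,1,0).
Negative degree bound (-1): no f exists, t_k not Gosper-summable.

No — negative degree bound, so no certificate f.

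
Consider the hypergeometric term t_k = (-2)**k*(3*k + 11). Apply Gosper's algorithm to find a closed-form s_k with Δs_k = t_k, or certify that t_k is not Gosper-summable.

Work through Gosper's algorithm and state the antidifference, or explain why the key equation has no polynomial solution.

s_k = (-2)**k*(-k - 3)

t_(k+1)/t_k = 2*(-3*k - 14)/(3*k + 11).
Gosper form: A/B · C(k+1)/C(k) with A=-2, B=1, C=k + 11/3.
Need (-2)·f(k+1) − (1)·f(k) = k + 11/3.
Degrees (0,0,1) ⇒ d ≤ 1.
Solving with deg f ≤ 1: f(k) = -(k + 3)/3.
Certificate R = B(k−1)f/C = -(k + 3)/(3*k + 11) gives s_k = (-2)**k*(-k - 3).
s_(k+1) − s_k = (-2)**k*(3*k + 11) = t_k.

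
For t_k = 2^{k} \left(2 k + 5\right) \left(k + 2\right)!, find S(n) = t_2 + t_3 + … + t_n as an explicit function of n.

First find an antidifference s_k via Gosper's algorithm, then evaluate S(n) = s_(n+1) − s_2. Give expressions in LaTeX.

The ratio is 2*(k + 3)*(2*k + 7)/(2*k + 5).
Normal form (A,B,C) = (2*k + 6, 1, k + 5/2).
Set up (2*k + 6)·f(k+1) − (1)·f(k) − (k + 5/2) = 0.
d = 0 from the (1,0,1) case.
Match coefficients ⇒ f(k) = 1/2.
Then R = B(k−1)f/C = 1/(2*k + 5), so s_k = R(k)·t_k = 2**k*factorial(k + 2).
Δs = 2**k*(2*k + 5)*factorial(k + 2), as required.
Telescope: S(n) = s_(n+1) − s_(2) = 2**(n + 1)*factorial(n + 3) − (96) = 2*2**n*factorial(n + 3) - 96.

S(n) = 2 \cdot 2^{n} \left(n + 3\right)! - 96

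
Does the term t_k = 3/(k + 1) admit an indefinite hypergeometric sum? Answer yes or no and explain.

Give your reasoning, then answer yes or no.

No — t_k has no hypergeometric antidifference.

Compute t_(k+1)/t_k: get (k + 1)/(k + 2).
Take A(k)=k + 1, B(k)=k + 2, C(k)=1.
Set up (k + 1)·f(k+1) − (k + 1)·f(k) − (1) = 0.
Degrees (1,1,0) ⇒ d ≤ 0.
f = c0 ⇒ A·f(k+1) − B(k−1)·f(k) − C = -1. The system {-1 = 0} is inconsistent; no antidifference.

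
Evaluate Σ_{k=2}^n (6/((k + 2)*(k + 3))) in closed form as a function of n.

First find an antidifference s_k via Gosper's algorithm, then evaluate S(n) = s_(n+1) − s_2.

S(n) = 3*(n - 1)/(2*(n + 3))

Compute t_(k+1)/t_k: get (k + 2)/(k + 4).
Gosper form: A/B · C(k+1)/C(k) with A=k + 2, B=k + 4, C=1.
f must satisfy (k + 2)·f(k+1) − (k + 3)·f(k) = 1.
From deg A=1, deg B=1, deg C=0: d=1.
Coefficient equations give f(k) = k/2.
R(k) = B(k−1)·f(k)/C(k) = k*(k + 3)/2; s_k = R·t_k = 3*k/(k + 2).
Check: Δs_k = 6/(k**2 + 5*k + 6). ✓
Σ_(k=2)^n t_k = s_(n+1) − s_(2) = (3*(n + 1)/(n + 3)) − (3/2), i.e. 3*(n - 1)/(2*(n + 3)).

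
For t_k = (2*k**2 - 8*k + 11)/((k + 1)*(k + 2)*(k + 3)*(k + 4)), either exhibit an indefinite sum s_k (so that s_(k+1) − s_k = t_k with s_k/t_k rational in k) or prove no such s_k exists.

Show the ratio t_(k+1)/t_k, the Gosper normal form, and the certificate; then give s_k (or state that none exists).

Compute t_(k+1)/t_k: get (k + 1)*(-8*k + 2*(k + 1)**2 + 3)/((k + 5)*(2*k**2 - 8*k + 11)).
So A=k + 1 and B=k + 5, with C=k**2 - 4*k + 11/2.
Key eq: (k + 1)·f(k+1) = (k + 4)·f(k) + (k**2 - 4*k + 11/2).
d = 3 from the (1,1,2) case.
A polynomial solution: f(k) = k*(2*k**2 + 6*k + 25)/6.
Certificate R = B(k−1)f/C = k*(k + 4)*(2*k**2 + 6*k + 25)/(3*(2*k**2 - 8*k + 11)) gives s_k = k*(2*k**2 + 6*k + 25)/(3*(k + 1)*(k + 2)*(k + 3)).
Check: Δs_k = (2*k**2 - 8*k + 11)/(k**4 + 10*k**3 + 35*k**2 + 50*k + 24). ✓

s_k = k*(2*k**2 + 6*k + 25)/(3*(k + 1)*(k + 2)*(k + 3))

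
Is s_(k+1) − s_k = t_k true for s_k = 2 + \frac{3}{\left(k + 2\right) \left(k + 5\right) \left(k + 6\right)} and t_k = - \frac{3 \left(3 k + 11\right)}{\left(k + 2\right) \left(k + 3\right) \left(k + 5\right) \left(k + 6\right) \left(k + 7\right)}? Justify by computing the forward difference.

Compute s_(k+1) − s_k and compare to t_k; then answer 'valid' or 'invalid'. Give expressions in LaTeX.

s_(k+1) = 2 + 3/((k + 3)*(k + 6)*(k + 7))
s_(k+1) − s_k = 3*(-3*k - 11)/(k**5 + 23*k**4 + 203*k**3 + 853*k**2 + 1692*k + 1260)
(s_(k+1) − s_k) − t_k = 0

Valid — Δs_k = t_k.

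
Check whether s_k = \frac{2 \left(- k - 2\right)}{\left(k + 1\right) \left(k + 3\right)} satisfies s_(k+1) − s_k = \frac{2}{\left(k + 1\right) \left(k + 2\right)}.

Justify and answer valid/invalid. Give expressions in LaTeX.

Invalid: residual \frac{2 \left(- 2 k - 5\right)}{k^{4} + 10 k^{3} + 35 k^{2} + 50 k + 24} ≠ 0.

s_(k+1) = 2*(-k - 3)/((k + 2)*(k + 4))
s_(k+1) − s_k = 2*(k**2 + 5*k + 7)/(k**4 + 10*k**3 + 35*k**2 + 50*k + 24)
(s_(k+1) − s_k) − t_k = 2*(-2*k - 5)/(k**4 + 10*k**3 + 35*k**2 + 50*k + 24)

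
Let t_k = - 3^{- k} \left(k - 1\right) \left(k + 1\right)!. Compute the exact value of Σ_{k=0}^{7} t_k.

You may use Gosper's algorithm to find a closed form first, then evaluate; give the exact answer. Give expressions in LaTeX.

r(k) = k*(k + 2)/(3*(k - 1)) after simplifying.
Normal form (A,B,C) = (k/3 + 2/3, 1, k - 1).
Set up (k/3 + 2/3)·f(k+1) − (1)·f(k) − (k - 1) = 0.
deg f ≤ 0 (via 1,0,1).
Match coefficients ⇒ f(k) = 3.
R(k) = B(k−1)·f(k)/C(k) = 3/(k - 1); s_k = R·t_k = -3**(1 - k)*factorial(k + 1).
Δs = -(k - 1)*factorial(k + 1)/3**k, as required.
Sum = s_(8) − s_(0); s_(8) = -4480/27, s_(0) = -3 ⇒ -4399/27.

Σ = -4399/27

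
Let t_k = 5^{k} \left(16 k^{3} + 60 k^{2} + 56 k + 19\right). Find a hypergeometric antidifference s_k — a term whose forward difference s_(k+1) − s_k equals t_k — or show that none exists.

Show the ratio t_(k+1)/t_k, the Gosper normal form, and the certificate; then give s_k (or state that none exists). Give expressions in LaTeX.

r(k) = 5*(16*k**3 + 108*k**2 + 224*k + 151)/(16*k**3 + 60*k**2 + 56*k + 19) after simplifying.
So A=5 and B=1, with C=k**3 + 15*k**2/4 + 7*k/2 + 19/16.
Need (5)·f(k+1) − (1)·f(k) = k**3 + 15*k**2/4 + 7*k/2 + 19/16.
d = 3 from the (0,0,3) case.
Solve for f: f(k) = (4*k**3 - k + 1)/16 (degree 3 ≤ 3).
Then R = B(k−1)f/C = (4*k**3 - k + 1)/(16*k**3 + 60*k**2 + 56*k + 19), so s_k = R(k)·t_k = 5**k*(4*k**3 - k + 1).
Δs = 5**k*(16*k**3 + 60*k**2 + 56*k + 19), as required.

s_k = 5^{k} \left(4 k^{3} - k + 1\right)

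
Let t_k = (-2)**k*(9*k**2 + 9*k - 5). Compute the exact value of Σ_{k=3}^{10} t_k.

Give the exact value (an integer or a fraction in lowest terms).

Ratio r(k) = 2*(-9*k**2 - 27*k - 13)/(9*k**2 + 9*k - 5).
Take A(k)=-2, B(k)=1, C(k)=k**2 + k - 5/9.
Key eq: (-2)·f(k+1) = (1)·f(k) + (k**2 + k - 5/9).
From deg A=0, deg B=0, deg C=2: d=2.
Coefficient equations give f(k) = -(3*k**2 - k - 3)/9.
Then R = B(k−1)f/C = -(3*k**2 - k - 3)/(9*k**2 + 9*k - 5), so s_k = R(k)·t_k = (-2)**k*(-3*k**2 + k + 3).
Δs = (-2)**k*(9*k**2 + 9*k - 5), as required.
Telescoping: Σ = s_(11) − s_(3) = 714752 − (168) = 714584.

Σ = 714584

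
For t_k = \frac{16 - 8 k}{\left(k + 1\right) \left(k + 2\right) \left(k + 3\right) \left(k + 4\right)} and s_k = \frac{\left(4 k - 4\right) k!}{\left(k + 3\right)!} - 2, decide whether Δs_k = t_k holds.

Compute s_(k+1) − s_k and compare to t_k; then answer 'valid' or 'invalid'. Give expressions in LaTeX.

Valid — Δs_k = t_k.

s_(k+1) = 4*k*factorial(k + 1)/factorial(k + 4) - 2
s_(k+1) − s_k = (16 - 8*k)/((k + 1)*(k + 2)*(k + 3)*(k + 4))
(s_(k+1) − s_k) − t_k = 0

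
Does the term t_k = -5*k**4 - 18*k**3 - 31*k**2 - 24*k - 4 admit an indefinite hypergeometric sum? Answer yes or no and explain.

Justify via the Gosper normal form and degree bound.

Yes. s_k = k*(-k**4 - 2*k**3 - 3*k**2 - k + 3).

r(k) = (5*k**4 + 38*k**3 + 115*k**2 + 160*k + 82)/(5*k**4 + 18*k**3 + 31*k**2 + 24*k + 4) after simplifying.
Gosper form: A/B · C(k+1)/C(k) with A=1, B=1, C=k**4 + 18*k**3/5 + 31*k**2/5 + 24*k/5 + 4/5.
Key eq: (1)·f(k+1) = (1)·f(k) + (k**4 + 18*k**3/5 + 31*k**2/5 + 24*k/5 + 4/5).
Bound: deg f ≤ 5.
Match coefficients ⇒ f(k) = k*(k**4 + 2*k**3 + 3*k**2 + k - 3)/5.
Get s_k = R·t_k = k*(-k**4 - 2*k**3 - 3*k**2 - k + 3) with R(k) = B(k−1)f(k)/C(k) = k*(k**4 + 2*k**3 + 3*k**2 + k - 3)/(5*k**4 + 18*k**3 + 31*k**2 + 24*k + 4).
Check: Δs_k = -5*k**4 - 18*k**3 - 31*k**2 - 24*k - 4. ✓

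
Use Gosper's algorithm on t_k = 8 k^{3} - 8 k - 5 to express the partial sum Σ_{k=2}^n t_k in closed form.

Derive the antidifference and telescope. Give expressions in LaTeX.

S(n) = 2 n^{4} + 4 n^{3} - 2 n^{2} - 9 n + 5

r(k) = (8*k - 8*(k + 1)**3 + 13)/(-8*k**3 + 8*k + 5) after simplifying.
Take A(k)=1, B(k)=1, C(k)=k**3 - k - 5/8.
Key eq: (1)·f(k+1) = (1)·f(k) + (k**3 - k - 5/8).
From deg A=0, deg B=0, deg C=3: d=4.
A polynomial solution: f(k) = k*(2*k**3 - 4*k**2 - 2*k - 1)/8.
So s_k = (B(k−1)f/C)·t_k = (k*(2*k**3 - 4*k**2 - 2*k - 1)/(8*k**3 - 8*k - 5))·t_k = k*(2*k**3 - 4*k**2 - 2*k - 1).
Verify: 8*k**3 - 8*k - 5 matches t_k.
Σ_(k=2)^n t_k = s_(n+1) − s_(2) = (2*n**4 + 4*n**3 - 2*n**2 - 9*n - 5) − (-10), i.e. 2*n**4 + 4*n**3 - 2*n**2 - 9*n + 5.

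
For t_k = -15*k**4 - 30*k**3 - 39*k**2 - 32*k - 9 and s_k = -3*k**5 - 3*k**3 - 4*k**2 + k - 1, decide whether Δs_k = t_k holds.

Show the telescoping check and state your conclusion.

s_(k+1) = k - 3*(k + 1)**5 - 3*(k + 1)**3 - 4*(k + 1)**2
s_(k+1) − s_k = -15*k**4 - 30*k**3 - 39*k**2 - 32*k - 9
(s_(k+1) − s_k) − t_k = 0

Valid — Δs_k = t_k.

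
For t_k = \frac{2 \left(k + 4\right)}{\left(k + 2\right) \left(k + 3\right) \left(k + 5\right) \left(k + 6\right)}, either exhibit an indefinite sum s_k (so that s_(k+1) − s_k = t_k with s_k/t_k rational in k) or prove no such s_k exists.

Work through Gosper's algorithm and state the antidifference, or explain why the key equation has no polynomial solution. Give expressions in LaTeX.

The ratio is (k + 2)*(k + 5)**2/((k + 4)**2*(k + 7)).
So A=k + 2 and B=k + 7, with C=k**2 + 8*k + 16.
Set up (k + 2)·f(k+1) − (k + 6)·f(k) − (k**2 + 8*k + 16) = 0.
deg f ≤ 4 (via 1,1,2).
Match coefficients ⇒ f(k) = k*(k + 3)*(k + 4)*(k + 7)/20.
Certificate R = B(k−1)f/C = k*(k + 3)*(k + 6)*(k + 7)/(20*(k + 4)) gives s_k = k*(k + 7)/(10*(k**2 + 7*k + 10)).
s_(k+1) − s_k = 2*(k + 4)/(k**4 + 16*k**3 + 91*k**2 + 216*k + 180) = t_k.

s_k = \frac{k \left(k + 7\right)}{10 \left(k^{2} + 7 k + 10\right)}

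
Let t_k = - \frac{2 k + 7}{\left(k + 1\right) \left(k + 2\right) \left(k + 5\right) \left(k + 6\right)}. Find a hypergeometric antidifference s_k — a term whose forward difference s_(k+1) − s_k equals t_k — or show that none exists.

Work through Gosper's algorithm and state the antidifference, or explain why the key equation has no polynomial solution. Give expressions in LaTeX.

Compute t_(k+1)/t_k: get (k + 1)*(k + 5)*(2*k + 9)/((k + 3)*(k + 7)*(2*k + 7)).
A = k + 1, B = k + 7, C = k**3 + 21*k**2/2 + 73*k/2 + 42.
f must satisfy (k + 1)·f(k+1) − (k + 6)·f(k) = k**3 + 21*k**2/2 + 73*k/2 + 42.
deg f ≤ 5 (via 1,1,3).
Solving with deg f ≤ 5: f(k) = k*(k + 2)*(k + 3)*(k + 4)*(k + 6)/10.
Certificate R = B(k−1)f/C = k*(k + 2)*(k + 6)**2/(5*(2*k + 7)) gives s_k = k*(-k - 6)/(5*(k**2 + 6*k + 5)).
Check: Δs_k = (-2*k - 7)/(k**4 + 14*k**3 + 65*k**2 + 112*k + 60). ✓

s_k = \frac{k \left(- k - 6\right)}{5 \left(k^{2} + 6 k + 5\right)}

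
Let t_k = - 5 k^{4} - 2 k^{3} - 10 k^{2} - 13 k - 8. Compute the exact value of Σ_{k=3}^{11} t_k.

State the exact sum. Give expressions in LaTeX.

Σ = -214380

t_(k+1)/t_k = (5*k**4 + 22*k**3 + 46*k**2 + 59*k + 38)/(5*k**4 + 2*k**3 + 10*k**2 + 13*k + 8).
A = 1, B = 1, C = k**4 + 2*k**3/5 + 2*k**2 + 13*k/5 + 8/5.
Solve (1)·f(k+1) − (1)·f(k) = k**4 + 2*k**3/5 + 2*k**2 + 13*k/5 + 8/5.
From deg A=0, deg B=0, deg C=4: d=5.
Coefficient equations give f(k) = k*(k**4 - 2*k**3 + 4*k**2 + 2*k + 3)/5.
Then R = B(k−1)f/C = k*(k**4 - 2*k**3 + 4*k**2 + 2*k + 3)/(5*k**4 + 2*k**3 + 10*k**2 + 13*k + 8), so s_k = R(k)·t_k = k*(-k**4 + 2*k**3 - 4*k**2 - 2*k - 3).
Δs = -5*k**4 - 2*k**3 - 10*k**2 - 13*k - 8, as required.
Evaluate s at k=12 and k=3: -214596 and -216; difference -214380.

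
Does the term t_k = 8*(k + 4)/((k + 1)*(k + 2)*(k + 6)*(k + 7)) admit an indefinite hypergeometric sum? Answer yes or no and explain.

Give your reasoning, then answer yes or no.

Yes. s_k = 2*k*(k + 7)/(3*(k**2 + 7*k + 6)).

Step 1: r(k) = (k + 1)*(k + 5)*(k + 6)/((k + 3)*(k + 4)*(k + 8)).
A = k + 1, B = k + 8, C = k**4 + 16*k**3 + 95*k**2 + 248*k + 240.
Set up (k + 1)·f(k+1) − (k + 7)·f(k) − (k**4 + 16*k**3 + 95*k**2 + 248*k + 240) = 0.
deg f ≤ 6 (via 1,1,4).
Coefficient equations give f(k) = k*(k + 2)*(k + 3)*(k + 4)*(k + 5)*(k + 7)/12.
R(k) = B(k−1)·f(k)/C(k) = k*(k + 2)*(k + 7)**2/(12*(k + 4)); s_k = R·t_k = 2*k*(k + 7)/(3*(k**2 + 7*k + 6)).
Check: Δs_k = 8*(k + 4)/(k**4 + 16*k**3 + 83*k**2 + 152*k + 84). ✓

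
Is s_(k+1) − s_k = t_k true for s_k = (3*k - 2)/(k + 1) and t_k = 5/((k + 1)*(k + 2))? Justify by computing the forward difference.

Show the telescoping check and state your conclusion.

Valid: the claim telescopes to t_k.

s_(k+1) = (3*k + 1)/(k + 2)
s_(k+1) − s_k = 5/(k**2 + 3*k + 2)
(s_(k+1) − s_k) − t_k = 0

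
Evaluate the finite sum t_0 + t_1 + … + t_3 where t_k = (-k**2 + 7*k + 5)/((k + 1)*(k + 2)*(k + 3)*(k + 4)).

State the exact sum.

Σ = 38/105

Ratio r(k) = (k + 1)*(7*k - (k + 1)**2 + 12)/((k + 5)*(-k**2 + 7*k + 5)).
A = k + 1, B = k + 5, C = k**2 - 7*k - 5.
Solve (k + 1)·f(k+1) − (k + 4)·f(k) = k**2 - 7*k - 5.
Degrees (1,1,2) ⇒ d ≤ 3.
Solve for f: f(k) = -k*(k**2 + 9*k + 5)/3 (degree 3 ≤ 3).
R(k) = B(k−1)·f(k)/C(k) = -k*(k + 4)*(k**2 + 9*k + 5)/(3*(k**2 - 7*k - 5)); s_k = R·t_k = k*(k**2 + 9*k + 5)/(3*(k + 1)*(k + 2)*(k + 3)).
Check: Δs_k = (-k**2 + 7*k + 5)/(k**4 + 10*k**3 + 35*k**2 + 50*k + 24). ✓
Telescoping: Σ = s_(4) − s_(0) = 38/105 − (0) = 38/105.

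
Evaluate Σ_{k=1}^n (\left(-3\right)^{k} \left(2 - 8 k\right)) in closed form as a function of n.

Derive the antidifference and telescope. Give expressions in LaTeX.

S(n) = 2 \left(-3\right)^{n + 1} n

Compute t_(k+1)/t_k: get 3*(-4*k - 3)/(4*k - 1).
Factor: A=-3; B=1; C=k - 1/4.
f must satisfy (-3)·f(k+1) − (1)·f(k) = k - 1/4.
deg f ≤ 1 (via 0,0,1).
Solving with deg f ≤ 1: f(k) = -(k - 1)/4.
R(k) = B(k−1)·f(k)/C(k) = -(k - 1)/(4*k - 1); s_k = R·t_k = 2*(-3)**k*(k - 1).
Check: Δs_k = (-3)**k*(2 - 8*k). ✓
Evaluate: s_(n+1) = 2*(-3)**(n + 1)*n; subtract s_(1) = 0 ⇒ S(n) = 2*(-3)**(n + 1)*n.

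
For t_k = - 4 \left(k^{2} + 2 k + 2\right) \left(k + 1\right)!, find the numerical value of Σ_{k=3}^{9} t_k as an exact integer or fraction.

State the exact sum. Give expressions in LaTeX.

r(k) = (k + 2)*(2*k + (k + 1)**2 + 4)/(k**2 + 2*k + 2) after simplifying.
Normal form (A,B,C) = (k + 2, 1, k**2 + 2*k + 2).
Need (k + 2)·f(k+1) − (1)·f(k) = k**2 + 2*k + 2.
d = 1 from the (1,0,2) case.
A polynomial solution: f(k) = k.
So s_k = (B(k−1)f/C)·t_k = (k/(k**2 + 2*k + 2))·t_k = -4*k*factorial(k + 1).
Δs = -4*(k**2 + 2*k + 2)*factorial(k + 1), as required.
Telescoping: Σ = s_(10) − s_(3) = -1596672000 − (-288) = -1596671712.

Σ = -1596671712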